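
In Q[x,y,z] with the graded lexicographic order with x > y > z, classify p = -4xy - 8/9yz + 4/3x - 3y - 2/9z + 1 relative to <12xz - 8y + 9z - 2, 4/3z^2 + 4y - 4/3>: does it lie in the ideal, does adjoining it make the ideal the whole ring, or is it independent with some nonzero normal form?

-4xy - 8/9yz + 4/3x - 3y - 2/9z + 1 lies in I (it reduces to 0).

First compute the reduced Gröbner basis of I by Buchberger's algorithm.
f_1 = 12xz - 8y + 9z - 2, LT = xz.
f_2 = 4/3z^2 + 4y - 4/3, LT = z^2.

S(f_1,f_2): lcm = xz^2. S = -3xy - 2/3yz + 3/4z^2 + x - 1/6z.
  leading term xy: no divisor's leading term divides it; move -3xy to the remainder.
  leading term yz: no divisor's leading term divides it; move -2/3yz to the remainder.
  leading term z^2: subtract (9/16)·f_2 from 3/4z^2 + x - 1/6z → x - 9/4y - 1/6z + 3/4
  leading term x: no divisor's leading term divides it; move x to the remainder.
  leading term y: no divisor's leading term divides it; move -9/4y to the remainder.
  leading term z: no divisor's leading term divides it; move -1/6z to the remainder.
  leading term 1: no divisor's leading term divides it; move 3/4 to the remainder.
  remainder -3xy - 2/3yz + x - 9/4y - 1/6z + 3/4 ≠ 0; add h_3 = -3xy - 2/3yz + x - 9/4y - 1/6z + 3/4 to the basis.

The other S-polynomials (S(f_1,h_3), S(f_2,h_3)) all reduce to 0 modulo the current basis, so we have a Gröbner basis.
Inter-reduce: drop elements whose leading term is divisible by another's, tail-reduce, and make monic.
Reduced Gröbner basis: {xy + 2/9yz - 1/3x + 3/4y + 1/18z - 1/4, xz - 2/3y + 3/4z - 1/6, z^2 + 3y - 1}.
Label its elements g_1 = xy + 2/9yz - 1/3x + 3/4y + 1/18z - 1/4, g_2 = xz - 2/3y + 3/4z - 1/6, g_3 = z^2 + 3y - 1.

Reduce p = -4xy - 8/9yz + 4/3x - 3y - 2/9z + 1 modulo G:
  leading term xy: subtract (-4)·g_1 from -4xy - 8/9yz + 4/3x - 3y - 2/9z + 1 → 0
  normal form = 0.
Since the normal form is 0, p ∈ I.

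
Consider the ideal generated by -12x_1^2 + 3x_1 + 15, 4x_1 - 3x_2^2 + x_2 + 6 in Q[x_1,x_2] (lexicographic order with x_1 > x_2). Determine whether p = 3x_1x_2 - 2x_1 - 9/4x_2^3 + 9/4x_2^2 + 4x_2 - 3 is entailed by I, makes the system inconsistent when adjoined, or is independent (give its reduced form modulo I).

3x_1x_2 - 2x_1 - 9/4x_2^3 + 9/4x_2^2 + 4x_2 - 3 lies in I (it reduces to 0).

First compute the reduced Gröbner basis of I by Buchberger's algorithm.
f_1 = -12x_1^2 + 3x_1 + 15, LT = x_1^2.
f_2 = 4x_1 - 3x_2^2 + x_2 + 6, LT = x_1.

S(f_1,f_2): lcm = x_1^2. S = 3/4x_1x_2^2 - 1/4x_1x_2 - 7/4x_1 - 5/4.
  leading term x_1x_2^2: subtract (3/16x_2^2)·f_2 from 3/4x_1x_2^2 - 1/4x_1x_2 - 7/4x_1 - 5/4 → -1/4x_1x_2 - 7/4x_1 + 9/16x_2^4 - 3/16x_2^3 - 9/8x_2^2 - 5/4
  leading term x_1x_2: subtract (-1/16x_2)·f_2 from -1/4x_1x_2 - 7/4x_1 + 9/16x_2^4 - 3/16x_2^3 - 9/8x_2^2 - 5/4 → -7/4x_1 + 9/16x_2^4 - 3/8x_2^3 - 17/16x_2^2 + 3/8x_2 - 5/4
  leading term x_1: subtract (-7/16)·f_2 from -7/4x_1 + 9/16x_2^4 - 3/8x_2^3 - 17/16x_2^2 + 3/8x_2 - 5/4 → 9/16x_2^4 - 3/8x_2^3 - 19/8x_2^2 + 13/16x_2 + 11/8
  leading term x_2^4: no divisor's leading term divides it; move 9/16x_2^4 to the remainder.
  leading term x_2^3: no divisor's leading term divides it; move -3/8x_2^3 to the remainder.
  leading term x_2^2: no divisor's leading term divides it; move -19/8x_2^2 to the remainder.
  leading term x_2: no divisor's leading term divides it; move 13/16x_2 to the remainder.
  leading term 1: no divisor's leading term divides it; move 11/8 to the remainder.
  remainder 9/16x_2^4 - 3/8x_2^3 - 19/8x_2^2 + 13/16x_2 + 11/8 ≠ 0; add h_3 = 9/16x_2^4 - 3/8x_2^3 - 19/8x_2^2 + 13/16x_2 + 11/8 to the basis.

The other S-polynomials (S(f_1,h_3), S(f_2,h_3)) all reduce to 0 modulo the current basis, so we have a Gröbner basis.
Inter-reduce: drop elements whose leading term is divisible by another's, tail-reduce, and make monic.
Reduced Gröbner basis: {x_1 - 3/4x_2^2 + 1/4x_2 + 3/2, x_2^4 - 2/3x_2^3 - 38/9x_2^2 + 13/9x_2 + 22/9}.
Label its elements g_1 = x_1 - 3/4x_2^2 + 1/4x_2 + 3/2, g_2 = x_2^4 - 2/3x_2^3 - 38/9x_2^2 + 13/9x_2 + 22/9.

Reduce p = 3x_1x_2 - 2x_1 - 9/4x_2^3 + 9/4x_2^2 + 4x_2 - 3 modulo G:
  leading term x_1x_2: subtract (3x_2)·g_1 from 3x_1x_2 - 2x_1 - 9/4x_2^3 + 9/4x_2^2 + 4x_2 - 3 → -2x_1 + 3/2x_2^2 - 1/2x_2 - 3
  leading term x_1: subtract (-2)·g_1 from -2x_1 + 3/2x_2^2 - 1/2x_2 - 3 → 0
  normal form = 0.
Since the normal form is 0, p ∈ I.

Ideal membership is decidable via reduction modulo a Gröbner basis.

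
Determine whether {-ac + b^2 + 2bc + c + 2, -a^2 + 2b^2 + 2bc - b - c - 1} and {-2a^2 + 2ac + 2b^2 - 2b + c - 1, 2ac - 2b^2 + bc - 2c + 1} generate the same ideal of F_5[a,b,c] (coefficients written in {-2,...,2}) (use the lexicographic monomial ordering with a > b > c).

For a fixed monomial order, each ideal has a unique reduced Gröbner basis; comparing bases decides equality.
Buchberger on the first generating set:
f_1 = -ac + b^2 + 2bc + c + 2, LT = ac.
f_2 = -a^2 + 2b^2 + 2bc - b - c - 1, LT = a^2.

S(f_1,f_2): lcm = a^2c. S = -ab^2 - 2abc - ac - 2a + 2b^2c + 2bc^2 - bc - c^2 - c.
  leading term ab^2: no divisor's leading term divides it; move -ab^2 to the remainder.
  leading term abc: subtract (2b)·f_1 from -2abc - ac - 2a + 2b^2c + 2bc^2 - bc - c^2 - c → -ac - 2a - 2b^3 - 2b^2c + 2bc^2 + 2bc + b - c^2 - c
  leading term ac: subtract (1)·f_1 from -ac - 2a - 2b^3 - 2b^2c + 2bc^2 + 2bc + b - c^2 - c → -2a - 2b^3 - 2b^2c - b^2 + 2bc^2 + b - c^2 - 2c - 2
  leading term a: no divisor's leading term divides it; move -2a to the remainder.
  leading term b^3: no divisor's leading term divides it; move -2b^3 to the remainder.
  leading term b^2c: no divisor's leading term divides it; move -2b^2c to the remainder.
  leading term b^2: no divisor's leading term divides it; move -b^2 to the remainder.
  leading term bc^2: no divisor's leading term divides it; move 2bc^2 to the remainder.
  leading term b: no divisor's leading term divides it; move b to the remainder.
  leading term c^2: no divisor's leading term divides it; move -c^2 to the remainder.
  leading term c: no divisor's leading term divides it; move -2c to the remainder.
  leading term 1: no divisor's leading term divides it; move -2 to the remainder.
  remainder -ab^2 - 2a - 2b^3 - 2b^2c - b^2 + 2bc^2 + b - c^2 - 2c - 2 ≠ 0; add g_3 = -ab^2 - 2a - 2b^3 - 2b^2c - b^2 + 2bc^2 + b - c^2 - 2c - 2 to the basis.

S(f_1,g_3): lcm = ab^2c. S = -2ac - b^4 + b^3c - 2b^2c^2 - 2b^2c - 2b^2 + 2bc^3 + bc - c^3 - 2c^2 - 2c.
  leading term ac: subtract (2)·f_1 from -2ac - b^4 + b^3c - 2b^2c^2 - 2b^2c - 2b^2 + 2bc^3 + bc - c^3 - 2c^2 - 2c → -b^4 + b^3c - 2b^2c^2 - 2b^2c + b^2 + 2bc^3 + 2bc - c^3 - 2c^2 + c + 1
  leading term b^4: no divisor's leading term divides it; move -b^4 to the remainder.
  leading term b^3c: no divisor's leading term divides it; move b^3c to the remainder.
  leading term b^2c^2: no divisor's leading term divides it; move -2b^2c^2 to the remainder.
  leading term b^2c: no divisor's leading term divides it; move -2b^2c to the remainder.
  leading term b^2: no divisor's leading term divides it; move b^2 to the remainder.
  leading term bc^3: no divisor's leading term divides it; move 2bc^3 to the remainder.
  leading term bc: no divisor's leading term divides it; move 2bc to the remainder.
  leading term c^3: no divisor's leading term divides it; move -c^3 to the remainder.
  leading term c^2: no divisor's leading term divides it; move -2c^2 to the remainder.
  leading term c: no divisor's leading term divides it; move c to the remainder.
  leading term 1: no divisor's leading term divides it; move 1 to the remainder.
  remainder -b^4 + b^3c - 2b^2c^2 - 2b^2c + b^2 + 2bc^3 + 2bc - c^3 - 2c^2 + c + 1 ≠ 0; add g_4 = -b^4 + b^3c - 2b^2c^2 - 2b^2c + b^2 + 2bc^3 + 2bc - c^3 - 2c^2 + c + 1 to the basis.

The other S-polynomials (S(f_2,g_3), S(f_1,g_4), S(f_2,g_4), S(g_3,g_4)) all reduce to 0 modulo the current basis, so we have a Gröbner basis.
Inter-reduce: drop elements whose leading term is divisible by another's, tail-reduce, and make monic.
Reduced Gröbner basis: {a^2 - 2b^2 - 2bc + b + c + 1, ab^2 + 2a + 2b^3 + 2b^2c + b^2 - 2bc^2 - b + c^2 + 2c + 2, ac - b^2 - 2bc - c - 2, b^4 - b^3c + 2b^2c^2 + 2b^2c - b^2 - 2bc^3 - 2bc + c^3 + 2c^2 - c - 1}.

Buchberger on the second generating set:
h_1 = -2a^2 + 2ac + 2b^2 - 2b + c - 1, LT = a^2.
h_2 = 2ac - 2b^2 + bc - 2c + 1, LT = ac.

S(h_1,h_2): lcm = a^2c. S = ab^2 + 2abc - ac^2 + ac + 2a - b^2c + bc + 2c^2 - 2c.
  leading term ab^2: no divisor's leading term divides it; move ab^2 to the remainder.
  leading term abc: subtract (b)·h_2 from 2abc - ac^2 + ac + 2a - b^2c + bc + 2c^2 - 2c → -ac^2 + ac + 2a + 2b^3 - 2b^2c - 2bc - b + 2c^2 - 2c
  leading term ac^2: subtract (2c)·h_2 from -ac^2 + ac + 2a + 2b^3 - 2b^2c - 2bc - b + 2c^2 - 2c → ac + 2a + 2b^3 + 2b^2c - 2bc^2 - 2bc - b + c^2 + c
  leading term ac: subtract (-2)·h_2 from ac + 2a + 2b^3 + 2b^2c - 2bc^2 - 2bc - b + c^2 + c → 2a + 2b^3 + 2b^2c + b^2 - 2bc^2 - b + c^2 + 2c + 2
  leading term a: no divisor's leading term divides it; move 2a to the remainder.
  leading term b^3: no divisor's leading term divides it; move 2b^3 to the remainder.
  leading term b^2c: no divisor's leading term divides it; move 2b^2c to the remainder.
  leading term b^2: no divisor's leading term divides it; move b^2 to the remainder.
  leading term bc^2: no divisor's leading term divides it; move -2bc^2 to the remainder.
  leading term b: no divisor's leading term divides it; move -b to the remainder.
  leading term c^2: no divisor's leading term divides it; move c^2 to the remainder.
  leading term c: no divisor's leading term divides it; move 2c to the remainder.
  leading term 1: no divisor's leading term divides it; move 2 to the remainder.
  remainder ab^2 + 2a + 2b^3 + 2b^2c + b^2 - 2bc^2 - b + c^2 + 2c + 2 ≠ 0; add k_3 = ab^2 + 2a + 2b^3 + 2b^2c + b^2 - 2bc^2 - b + c^2 + 2c + 2 to the basis.

S(h_2,k_3): lcm = ab^2c. S = -2ac - b^4 + b^3c - 2b^2c^2 - 2b^2c - 2b^2 + 2bc^3 + bc - c^3 - 2c^2 - 2c.
  leading term ac: subtract (-1)·h_2 from -2ac - b^4 + b^3c - 2b^2c^2 - 2b^2c - 2b^2 + 2bc^3 + bc - c^3 - 2c^2 - 2c → -b^4 + b^3c - 2b^2c^2 - 2b^2c + b^2 + 2bc^3 + 2bc - c^3 - 2c^2 + c + 1
  leading term b^4: no divisor's leading term divides it; move -b^4 to the remainder.
  leading term b^3c: no divisor's leading term divides it; move b^3c to the remainder.
  leading term b^2c^2: no divisor's leading term divides it; move -2b^2c^2 to the remainder.
  leading term b^2c: no divisor's leading term divides it; move -2b^2c to the remainder.
  leading term b^2: no divisor's leading term divides it; move b^2 to the remainder.
  leading term bc^3: no divisor's leading term divides it; move 2bc^3 to the remainder.
  leading term bc: no divisor's leading term divides it; move 2bc to the remainder.
  leading term c^3: no divisor's leading term divides it; move -c^3 to the remainder.
  leading term c^2: no divisor's leading term divides it; move -2c^2 to the remainder.
  leading term c: no divisor's leading term divides it; move c to the remainder.
  leading term 1: no divisor's leading term divides it; move 1 to the remainder.
  remainder -b^4 + b^3c - 2b^2c^2 - 2b^2c + b^2 + 2bc^3 + 2bc - c^3 - 2c^2 + c + 1 ≠ 0; add k_4 = -b^4 + b^3c - 2b^2c^2 - 2b^2c + b^2 + 2bc^3 + 2bc - c^3 - 2c^2 + c + 1 to the basis.

The other S-polynomials (S(h_1,k_3), S(h_1,k_4), S(h_2,k_4), S(k_3,k_4)) all reduce to 0 modulo the current basis, so we have a Gröbner basis.
Inter-reduce: drop elements whose leading term is divisible by another's, tail-reduce, and make monic.
Reduced Gröbner basis: {a^2 - 2b^2 - 2bc + b + c + 1, ab^2 + 2a + 2b^3 + 2b^2c + b^2 - 2bc^2 - b + c^2 + 2c + 2, ac - b^2 - 2bc - c - 2, b^4 - b^3c + 2b^2c^2 + 2b^2c - b^2 - 2bc^3 - 2bc + c^3 + 2c^2 - c - 1}.

The two bases agree; hence the ideals are identical.
The same test decides containment: I ⊆ J iff every generator of I reduces to 0 modulo a Gröbner basis of J.

Yes, the ideals are equal.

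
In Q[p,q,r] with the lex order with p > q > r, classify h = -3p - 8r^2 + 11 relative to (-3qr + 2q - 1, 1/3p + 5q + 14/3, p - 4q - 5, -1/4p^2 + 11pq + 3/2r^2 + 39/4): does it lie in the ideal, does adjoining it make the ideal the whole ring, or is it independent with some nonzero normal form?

-3p - 8r^2 + 11 lies in I (it reduces to 0).

First compute the reduced Gröbner basis of I by Buchberger's algorithm.
f_1 = -3qr + 2q - 1, LT = qr.
f_2 = 1/3p + 5q + 14/3, LT = p.
f_3 = p - 4q - 5, LT = p.
f_4 = -1/4p^2 + 11pq + 3/2r^2 + 39/4, LT = p^2.

S(f_2,f_3): lcm = p. S = 19q + 19.
  leading term q: no divisor's leading term divides it; move 19q to the remainder.
  leading term 1: no divisor's leading term divides it; move 19 to the remainder.
  remainder 19q + 19 ≠ 0; add k_5 = 19q + 19 to the basis.

S(f_2,f_4): lcm = p^2. S = 59pq + 14p + 6r^2 + 39.
  leading term pq: subtract (177q)·f_2 from 59pq + 14p + 6r^2 + 39 → 14p - 885q^2 - 826q + 6r^2 + 39
  leading term p: subtract (42)·f_2 from 14p - 885q^2 - 826q + 6r^2 + 39 → -885q^2 - 1036q + 6r^2 - 157
  leading term q^2: subtract (-885/19q)·k_5 from -885q^2 - 1036q + 6r^2 - 157 → -151q + 6r^2 - 157
  leading term q: subtract (-151/19)·k_5 from -151q + 6r^2 - 157 → 6r^2 - 6
  leading term r^2: no divisor's leading term divides it; move 6r^2 to the remainder.
  leading term 1: no divisor's leading term divides it; move -6 to the remainder.
  remainder 6r^2 - 6 ≠ 0; add k_6 = 6r^2 - 6 to the basis.

S(f_1,k_5): lcm = qr. S = -2/3q - r + 1/3.
  leading term q: subtract (-2/57)·k_5 from -2/3q - r + 1/3 → -r + 1
  leading term r: no divisor's leading term divides it; move -r to the remainder.
  leading term 1: no divisor's leading term divides it; move 1 to the remainder.
  remainder -r + 1 ≠ 0; add k_7 = -r + 1 to the basis.

The other S-polynomials (S(f_1,f_2), S(f_1,f_3), S(f_1,f_4), S(f_3,f_4), S(f_2,k_5), S(f_3,k_5), S(f_4,k_5), S(f_1,k_6), S(f_2,k_6), S(f_3,k_6), S(f_4,k_6), S(k_5,k_6), S(f_1,k_7), S(f_2,k_7), S(f_3,k_7), S(f_4,k_7), S(k_5,k_7), S(k_6,k_7)) all reduce to 0 modulo the current basis, so we have a Gröbner basis.
Inter-reduce: drop elements whose leading term is divisible by another's, tail-reduce, and make monic.
Reduced Gröbner basis: {p - 1, q + 1, r - 1}.
Label its elements g_1 = p - 1, g_2 = q + 1, g_3 = r - 1.

Reduce h = -3p - 8r^2 + 11 modulo G:
  leading term p: subtract (-3)·g_1 from -3p - 8r^2 + 11 → -8r^2 + 8
  leading term r^2: subtract (-8r)·g_3 from -8r^2 + 8 → -8r + 8
  leading term r: subtract (-8)·g_3 from -8r + 8 → 0
  normal form = 0.
Since the normal form is 0, h ∈ I.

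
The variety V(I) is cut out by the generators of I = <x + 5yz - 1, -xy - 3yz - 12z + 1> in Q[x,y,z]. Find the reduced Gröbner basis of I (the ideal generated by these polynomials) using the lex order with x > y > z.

G = {x + 5yz - 1, y^2z - 3/5yz - 1/5y - 12/5z + 1/5}

f_1 = x + 5yz - 1, LT = x.
f_2 = -xy - 3yz - 12z + 1, LT = xy.

S(f_1,f_2): lcm = xy. S = 5y^2z - 3yz - y - 12z + 1.
  leading term y^2z: no divisor's leading term divides it; move 5y^2z to the remainder.
  leading term yz: no divisor's leading term divides it; move -3yz to the remainder.
  leading term y: no divisor's leading term divides it; move -y to the remainder.
  leading term z: no divisor's leading term divides it; move -12z to the remainder.
  leading term 1: no divisor's leading term divides it; move 1 to the remainder.
  remainder 5y^2z - 3yz - y - 12z + 1 ≠ 0; add g_3 = 5y^2z - 3yz - y - 12z + 1 to the basis.

The other S-polynomials (S(f_1,g_3), S(f_2,g_3)) all reduce to 0 modulo the current basis, so we have a Gröbner basis.
Inter-reduce: drop elements whose leading term is divisible by another's, tail-reduce, and make monic.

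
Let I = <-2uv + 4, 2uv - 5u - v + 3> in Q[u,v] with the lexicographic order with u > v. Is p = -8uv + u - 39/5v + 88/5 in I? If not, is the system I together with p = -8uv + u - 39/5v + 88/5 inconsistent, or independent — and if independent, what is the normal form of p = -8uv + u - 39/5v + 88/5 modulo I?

First compute the reduced Gröbner basis of I by Buchberger's algorithm.
f_1 = -2uv + 4, LT = uv.
f_2 = 2uv - 5u - v + 3, LT = uv.

S(f_1,f_2): lcm = uv. S = 5/2u + 1/2v - 7/2.
  leading term u: no divisor's leading term divides it; move 5/2u to the remainder.
  leading term v: no divisor's leading term divides it; move 1/2v to the remainder.
  leading term 1: no divisor's leading term divides it; move -7/2 to the remainder.
  remainder 5/2u + 1/2v - 7/2 ≠ 0; add h_3 = 5/2u + 1/2v - 7/2 to the basis.

S(f_1,h_3): lcm = uv. S = -1/5v^2 + 7/5v - 2.
  leading term v^2: no divisor's leading term divides it; move -1/5v^2 to the remainder.
  leading term v: no divisor's leading term divides it; move 7/5v to the remainder.
  leading term 1: no divisor's leading term divides it; move -2 to the remainder.
  remainder -1/5v^2 + 7/5v - 2 ≠ 0; add h_4 = -1/5v^2 + 7/5v - 2 to the basis.

S(f_2,h_3): lcm = uv. S = -5/2u - 1/5v^2 + 9/10v + 3/2.
  leading term u: subtract (-1)·h_3 from -5/2u - 1/5v^2 + 9/10v + 3/2 → -1/5v^2 + 7/5v - 2
  leading term v^2: subtract (1)·h_4 from -1/5v^2 + 7/5v - 2 → 0
  remainder 0.

S(f_1,h_4): lcm = uv^2. S = 7uv - 10u - 2v.
  leading term uv: subtract (-7/2)·f_1 from 7uv - 10u - 2v → -10u - 2v + 14
  leading term u: subtract (-4)·h_3 from -10u - 2v + 14 → 0
  remainder 0.

S(f_2,h_4): lcm = uv^2. S = 9/2uv - 10u - 1/2v^2 + 3/2v.
  leading term uv: subtract (-9/4)·f_1 from 9/2uv - 10u - 1/2v^2 + 3/2v → -10u - 1/2v^2 + 3/2v + 9
  leading term u: subtract (-4)·h_3 from -10u - 1/2v^2 + 3/2v + 9 → -1/2v^2 + 7/2v - 5
  leading term v^2: subtract (5/2)·h_4 from -1/2v^2 + 7/2v - 5 → 0
  remainder 0.

S(h_3,h_4): leading monomials are coprime, so the S-polynomial reduces to 0 (Buchberger's first criterion).
Every S-polynomial of the final basis reduces to 0, so we have a Gröbner basis.
Inter-reduce: drop elements whose leading term is divisible by another's, tail-reduce, and make monic.
Reduced Gröbner basis: {u + 1/5v - 7/5, v^2 - 7v + 10}.
Label its elements g_1 = u + 1/5v - 7/5, g_2 = v^2 - 7v + 10.

Reduce p = -8uv + u - 39/5v + 88/5 modulo G:
  leading term uv: subtract (-8v)·g_1 from -8uv + u - 39/5v + 88/5 → u + 8/5v^2 - 19v + 88/5
  leading term u: subtract (1)·g_1 from u + 8/5v^2 - 19v + 88/5 → 8/5v^2 - 96/5v + 19
  leading term v^2: subtract (8/5)·g_2 from 8/5v^2 - 96/5v + 19 → -8v + 3
  leading term v: no divisor's leading term divides it; move -8v to the remainder.
  leading term 1: no divisor's leading term divides it; move 3 to the remainder.
  normal form = -8v + 3.
The normal form is nonzero, so p ∉ I. Since p minus its normal form lies in I, I + (p) = I + (r) where r = -8v + 3; decide whether this ideal is the whole ring.
Run Buchberger on G together with r (pairs among the g_i already reduce to 0 since G is a Gröbner basis):
g_1 = u + 1/5v - 7/5, LT = u.
g_2 = v^2 - 7v + 10, LT = v^2.
r = -8v + 3, LT = v.

S(g_1,g_2): leading monomials are coprime, so the S-polynomial reduces to 0 (Buchberger's first criterion).
S(g_1,r): leading monomials are coprime, so the S-polynomial reduces to 0 (Buchberger's first criterion).
S(g_2,r): lcm = v^2. S = -53/8v + 10.
  leading term v: subtract (53/64)·r from -53/8v + 10 → 481/64
  leading term 1: no divisor's leading term divides it; move 481/64 to the remainder.
  remainder 481/64 ≠ 0; add m_4 = 481/64 to the basis.

S(g_1,m_4): leading monomials are coprime, so the S-polynomial reduces to 0 (Buchberger's first criterion).
S(g_2,m_4): leading monomials are coprime, so the S-polynomial reduces to 0 (Buchberger's first criterion).
S(r,m_4): leading monomials are coprime, so the S-polynomial reduces to 0 (Buchberger's first criterion).
Every S-polynomial of the final basis reduces to 0, so we have a Gröbner basis.
Inter-reduce: drop elements whose leading term is divisible by another's, tail-reduce, and make monic.
Reduced Gröbner basis: {1}.
The reduced Gröbner basis of I + (p) is {1}: the ideal is the whole ring, so the enlarged system has no common solution — adjoining p is inconsistent.

Adjoining -8uv + u - 39/5v + 88/5 makes the ideal the whole ring: the system is inconsistent.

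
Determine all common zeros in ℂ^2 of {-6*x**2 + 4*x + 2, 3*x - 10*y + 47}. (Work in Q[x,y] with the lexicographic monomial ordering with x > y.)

Compute a lex Gröbner basis by Buchberger's algorithm.
f_1 = -6*x**2 + 4*x + 2, LT = x**2.
f_2 = 3*x - 10*y + 47, LT = x.

S(f_1,f_2): lcm = x**2. S = 10/3*x*y - 49/3*x - 1/3.
  reduce S modulo (f_1, f_2):
  remainder 100/9*y**2 - 320/3*y + 2300/9 ≠ 0; add h_3 = 100/9*y**2 - 320/3*y + 2300/9 to the basis.

The other S-polynomials (S(f_1,h_3), S(f_2,h_3)) all reduce to 0 modulo the current basis, so we have a Gröbner basis.
Inter-reduce: drop elements whose leading term is divisible by another's, tail-reduce, and make monic.
Reduced Gröbner basis: {x - 10/3*y + 47/3, y**2 - 48/5*y + 23}.

A lex Gröbner basis eliminates variables successively. Here y**2 - 48/5*y + 23 depends only on y, with roots {23/5, 5}; lifting each root through the earlier basis elements recovers the full solutions.
  y = 23/5: the earlier basis element becomes x + 1/3 = 0, giving x = -1/3 — point (-1/3, 23/5).
  y = 5: the earlier basis element becomes x - 1 = 0, giving x = 1 — point (1, 5).
Zero-dimensionality of the ideal guarantees finitely many solutions over ℂ.

{(-1/3, 23/5), (1, 5)}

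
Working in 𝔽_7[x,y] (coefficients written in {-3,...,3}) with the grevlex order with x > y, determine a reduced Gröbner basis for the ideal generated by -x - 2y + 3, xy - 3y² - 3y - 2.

G = {y² - 1, x + 2y - 3}

f_1 = -x - 2y + 3, LT = x.
f_2 = xy - 3y² - 3y - 2, LT = xy.

S(f_1,f_2): lcm = xy. S = -2y² + 2.
  reduce S modulo (f_1, f_2):
  remainder -2y² + 2 ≠ 0; add g_3 = -2y² + 2 to the basis.

The other S-polynomials (S(f_1,g_3), S(f_2,g_3)) all reduce to 0 modulo the current basis, so we have a Gröbner basis.
Inter-reduce: drop elements whose leading term is divisible by another's, tail-reduce, and make monic.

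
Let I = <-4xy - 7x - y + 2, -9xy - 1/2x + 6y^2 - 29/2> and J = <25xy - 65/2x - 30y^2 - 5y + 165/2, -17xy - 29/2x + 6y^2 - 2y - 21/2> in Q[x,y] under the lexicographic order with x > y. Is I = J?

Since reduced Gröbner bases are canonical representatives of ideals under a given ordering, it suffices to compute and compare them.
Buchberger on the first generating set:
f_1 = -4xy - 7x - y + 2, LT = xy.
f_2 = -9xy - 1/2x + 6y^2 - 29/2, LT = xy.

S(f_1,f_2): lcm = xy. S = 61/36x + 2/3y^2 + 1/4y - 19/9.
  leading term x: no divisor's leading term divides it; move 61/36x to the remainder.
  leading term y^2: no divisor's leading term divides it; move 2/3y^2 to the remainder.
  leading term y: no divisor's leading term divides it; move 1/4y to the remainder.
  leading term 1: no divisor's leading term divides it; move -19/9 to the remainder.
  remainder 61/36x + 2/3y^2 + 1/4y - 19/9 ≠ 0; add g_3 = 61/36x + 2/3y^2 + 1/4y - 19/9 to the basis.

S(f_1,g_3): lcm = xy. S = 7/4x - 24/61y^3 - 9/61y^2 + 365/244y - 1/2.
  leading term x: subtract (63/61)·g_3 from 7/4x - 24/61y^3 - 9/61y^2 + 365/244y - 1/2 → -24/61y^3 - 51/61y^2 + 151/122y + 205/122
  leading term y^3: no divisor's leading term divides it; move -24/61y^3 to the remainder.
  leading term y^2: no divisor's leading term divides it; move -51/61y^2 to the remainder.
  leading term y: no divisor's leading term divides it; move 151/122y to the remainder.
  leading term 1: no divisor's leading term divides it; move 205/122 to the remainder.
  remainder -24/61y^3 - 51/61y^2 + 151/122y + 205/122 ≠ 0; add g_4 = -24/61y^3 - 51/61y^2 + 151/122y + 205/122 to the basis.

S(f_2,g_3): lcm = xy. S = 1/18x - 24/61y^3 - 149/183y^2 + 76/61y + 29/18.
  leading term x: subtract (2/61)·g_3 from 1/18x - 24/61y^3 - 149/183y^2 + 76/61y + 29/18 → -24/61y^3 - 51/61y^2 + 151/122y + 205/122
  leading term y^3: subtract (1)·g_4 from -24/61y^3 - 51/61y^2 + 151/122y + 205/122 → 0
  remainder 0.

S(f_1,g_4): lcm = xy^3. S = -3/8xy^2 + 151/48xy + 205/48x + 1/4y^3 - 1/2y^2.
  leading term xy^2: subtract (3/32y)·f_1 from -3/8xy^2 + 151/48xy + 205/48x + 1/4y^3 - 1/2y^2 → 365/96xy + 205/48x + 1/4y^3 - 13/32y^2 - 3/16y
  leading term xy: subtract (-365/384)·f_1 from 365/96xy + 205/48x + 1/4y^3 - 13/32y^2 - 3/16y → -305/128x + 1/4y^3 - 13/32y^2 - 437/384y + 365/192
  leading term x: subtract (-45/32)·g_3 from -305/128x + 1/4y^3 - 13/32y^2 - 437/384y + 365/192 → 1/4y^3 + 17/32y^2 - 151/192y - 205/192
  leading term y^3: subtract (-61/96)·g_4 from 1/4y^3 + 17/32y^2 - 151/192y - 205/192 → 0
  remainder 0.

S(f_2,g_4): lcm = xy^3. S = -149/72xy^2 + 151/48xy + 205/48x - 2/3y^4 + 29/18y^2.
  leading term xy^2: subtract (149/288y)·f_1 from -149/72xy^2 + 151/48xy + 205/48x - 2/3y^4 + 29/18y^2 → 1949/288xy + 205/48x - 2/3y^4 + 613/288y^2 - 149/144y
  leading term xy: subtract (-1949/1152)·f_1 from 1949/288xy + 205/48x - 2/3y^4 + 613/288y^2 - 149/144y → -8723/1152x - 2/3y^4 + 613/288y^2 - 349/128y + 1949/576
  leading term x: subtract (-143/32)·g_3 from -8723/1152x - 2/3y^4 + 613/288y^2 - 349/128y + 1949/576 → -2/3y^4 + 1471/288y^2 - 103/64y - 3485/576
  leading term y^4: subtract (61/36y)·g_4 from -2/3y^4 + 1471/288y^2 - 103/64y - 3485/576 → 17/12y^3 + 289/96y^2 - 2567/576y - 3485/576
  leading term y^3: subtract (-1037/288)·g_4 from 17/12y^3 + 289/96y^2 - 2567/576y - 3485/576 → 0
  remainder 0.

S(g_3,g_4): leading monomials are coprime, so the S-polynomial reduces to 0 (Buchberger's first criterion).
Every S-polynomial of the final basis reduces to 0, so we have a Gröbner basis.
Inter-reduce: drop elements whose leading term is divisible by another's, tail-reduce, and make monic.
Reduced Gröbner basis: {x + 24/61y^2 + 9/61y - 76/61, y^3 + 17/8y^2 - 151/48y - 205/48}.

Buchberger on the second generating set:
h_1 = 25xy - 65/2x - 30y^2 - 5y + 165/2, LT = xy.
h_2 = -17xy - 29/2x + 6y^2 - 2y - 21/2, LT = xy.

S(h_1,h_2): lcm = xy. S = -183/85x - 72/85y^2 - 27/85y + 228/85.
  leading term x: no divisor's leading term divides it; move -183/85x to the remainder.
  leading term y^2: no divisor's leading term divides it; move -72/85y^2 to the remainder.
  leading term y: no divisor's leading term divides it; move -27/85y to the remainder.
  leading term 1: no divisor's leading term divides it; move 228/85 to the remainder.
  remainder -183/85x - 72/85y^2 - 27/85y + 228/85 ≠ 0; add k_3 = -183/85x - 72/85y^2 - 27/85y + 228/85 to the basis.

S(h_1,k_3): lcm = xy. S = -13/10x - 24/61y^3 - 411/305y^2 + 319/305y + 33/10.
  leading term x: subtract (221/366)·k_3 from -13/10x - 24/61y^3 - 411/305y^2 + 319/305y + 33/10 → -24/61y^3 - 51/61y^2 + 151/122y + 205/122
  leading term y^3: no divisor's leading term divides it; move -24/61y^3 to the remainder.
  leading term y^2: no divisor's leading term divides it; move -51/61y^2 to the remainder.
  leading term y: no divisor's leading term divides it; move 151/122y to the remainder.
  leading term 1: no divisor's leading term divides it; move 205/122 to the remainder.
  remainder -24/61y^3 - 51/61y^2 + 151/122y + 205/122 ≠ 0; add k_4 = -24/61y^3 - 51/61y^2 + 151/122y + 205/122 to the basis.

S(h_2,k_3): lcm = xy. S = 29/34x - 24/61y^3 - 519/1037y^2 + 1414/1037y + 21/34.
  leading term x: subtract (-145/366)·k_3 from 29/34x - 24/61y^3 - 519/1037y^2 + 1414/1037y + 21/34 → -24/61y^3 - 51/61y^2 + 151/122y + 205/122
  leading term y^3: subtract (1)·k_4 from -24/61y^3 - 51/61y^2 + 151/122y + 205/122 → 0
  remainder 0.

S(h_1,k_4): lcm = xy^3. S = -137/40xy^2 + 151/48xy + 205/48x - 6/5y^4 - 1/5y^3 + 33/10y^2.
  leading term xy^2: subtract (-137/1000y)·h_1 from -137/40xy^2 + 151/48xy + 205/48x - 6/5y^4 - 1/5y^3 + 33/10y^2 → -98/75xy + 205/48x - 6/5y^4 - 431/100y^3 + 523/200y^2 + 4521/400y
  leading term xy: subtract (-98/1875)·h_1 from -98/75xy + 205/48x - 6/5y^4 - 431/100y^3 + 523/200y^2 + 4521/400y → 15433/6000x - 6/5y^4 - 431/100y^3 + 1047/1000y^2 + 66247/6000y + 539/125
  leading term x: subtract (-4301/3600)·k_3 from 15433/6000x - 6/5y^4 - 431/100y^3 + 1047/1000y^2 + 66247/6000y + 539/125 → -6/5y^4 - 431/100y^3 + 7/200y^2 + 6397/600y + 451/60
  leading term y^4: subtract (61/20y)·k_4 from -6/5y^4 - 431/100y^3 + 7/200y^2 + 6397/600y + 451/60 → -44/25y^3 - 187/50y^2 + 1661/300y + 451/60
  leading term y^3: subtract (671/150)·k_4 from -44/25y^3 - 187/50y^2 + 1661/300y + 451/60 → 0
  remainder 0.

S(h_2,k_4): lcm = xy^3. S = -173/136xy^2 + 151/48xy + 205/48x - 6/17y^4 + 2/17y^3 + 21/34y^2.
  leading term xy^2: subtract (-173/3400y)·h_1 from -173/136xy^2 + 151/48xy + 205/48x - 6/17y^4 + 2/17y^3 + 21/34y^2 → 761/510xy + 205/48x - 6/17y^4 - 479/340y^3 + 247/680y^2 + 5709/1360y
  leading term xy: subtract (761/12750)·h_1 from 761/510xy + 205/48x - 6/17y^4 - 479/340y^3 + 247/680y^2 + 5709/1360y → 126697/20400x - 6/17y^4 - 479/340y^3 + 7323/3400y^2 + 91723/20400y - 8371/1700
  leading term x: subtract (-2077/720)·k_3 from 126697/20400x - 6/17y^4 - 479/340y^3 + 7323/3400y^2 + 91723/20400y - 8371/1700 → -6/17y^4 - 479/340y^3 - 197/680y^2 + 7303/2040y + 287/102
  leading term y^4: subtract (61/68y)·k_4 from -6/17y^4 - 479/340y^3 - 197/680y^2 + 7303/2040y + 287/102 → -56/85y^3 - 7/5y^2 + 1057/510y + 287/102
  leading term y^3: subtract (427/255)·k_4 from -56/85y^3 - 7/5y^2 + 1057/510y + 287/102 → 0
  remainder 0.

S(k_3,k_4): leading monomials are coprime, so the S-polynomial reduces to 0 (Buchberger's first criterion).
Every S-polynomial of the final basis reduces to 0, so we have a Gröbner basis.
Inter-reduce: drop elements whose leading term is divisible by another's, tail-reduce, and make monic.
Reduced Gröbner basis: {x + 24/61y^2 + 9/61y - 76/61, y^3 + 17/8y^2 - 151/48y - 205/48}.

The two bases agree; hence the ideals are identical.

Yes, the ideals are equal.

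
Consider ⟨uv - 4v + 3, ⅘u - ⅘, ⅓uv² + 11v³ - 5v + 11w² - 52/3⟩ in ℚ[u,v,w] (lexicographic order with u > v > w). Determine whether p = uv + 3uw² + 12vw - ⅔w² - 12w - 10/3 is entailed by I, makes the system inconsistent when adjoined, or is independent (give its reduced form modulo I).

uv + 3uw² + 12vw - ⅔w² - 12w - 10/3 lies in I (it reduces to 0).

First compute the reduced Gröbner basis of I by Buchberger's algorithm.
f_1 = uv - 4v + 3, LT = uv.
f_2 = ⅘u - ⅘, LT = u.
f_3 = ⅓uv² + 11v³ - 5v + 11w² - 52/3, LT = uv².

S(f_1,f_2): lcm = uv. S = -3v + 3.
  leading term v: no divisor's leading term divides it; move -3v to the remainder.
  leading term 1: no divisor's leading term divides it; move 3 to the remainder.
  remainder -3v + 3 ≠ 0; add h_4 = -3v + 3 to the basis.

S(f_1,f_3): lcm = uv². S = -33v³ - 4v² + 18v - 33w² + 52.
  leading term v³: subtract (11v²)·h_4 from -33v³ - 4v² + 18v - 33w² + 52 → -37v² + 18v - 33w² + 52
  leading term v²: subtract (37/3v)·h_4 from -37v² + 18v - 33w² + 52 → -19v - 33w² + 52
  leading term v: subtract (19/3)·h_4 from -19v - 33w² + 52 → -33w² + 33
  leading term w²: no divisor's leading term divides it; move -33w² to the remainder.
  leading term 1: no divisor's leading term divides it; move 33 to the remainder.
  remainder -33w² + 33 ≠ 0; add h_5 = -33w² + 33 to the basis.

The other S-polynomials (S(f_2,f_3), S(f_1,h_4), S(f_2,h_4), S(f_3,h_4), S(f_1,h_5), S(f_2,h_5), S(f_3,h_5), S(h_4,h_5)) all reduce to 0 modulo the current basis, so we have a Gröbner basis.
Inter-reduce: drop elements whose leading term is divisible by another's, tail-reduce, and make monic.
Reduced Gröbner basis: {u - 1, v - 1, w² - 1}.
Label its elements g_1 = u - 1, g_2 = v - 1, g_3 = w² - 1.

Reduce p = uv + 3uw² + 12vw - ⅔w² - 12w - 10/3 modulo G:
  leading term uv: subtract (v)·g_1 from uv + 3uw² + 12vw - ⅔w² - 12w - 10/3 → 3uw² + 12vw + v - ⅔w² - 12w - 10/3
  leading term uw²: subtract (3w²)·g_1 from 3uw² + 12vw + v - ⅔w² - 12w - 10/3 → 12vw + v + 7/3w² - 12w - 10/3
  leading term vw: subtract (12w)·g_2 from 12vw + v + 7/3w² - 12w - 10/3 → v + 7/3w² - 10/3
  leading term v: subtract (1)·g_2 from v + 7/3w² - 10/3 → 7/3w² - 7/3
  leading term w²: subtract (7/3)·g_3 from 7/3w² - 7/3 → 0
  normal form = 0.
Since the normal form is 0, p ∈ I.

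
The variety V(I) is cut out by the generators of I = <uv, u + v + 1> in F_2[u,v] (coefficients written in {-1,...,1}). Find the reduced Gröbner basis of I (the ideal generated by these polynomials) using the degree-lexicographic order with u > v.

f_1 = uv, LT = uv.
f_2 = u + v + 1, LT = u.

S(f_1,f_2): lcm = uv. S = v^2 + v.
  leading term v^2: no divisor's leading term divides it; move v^2 to the remainder.
  leading term v: no divisor's leading term divides it; move v to the remainder.
  remainder v^2 + v ≠ 0; add g_3 = v^2 + v to the basis.

The other S-polynomials (S(f_1,g_3), S(f_2,g_3)) all reduce to 0 modulo the current basis, so we have a Gröbner basis.
Inter-reduce: drop elements whose leading term is divisible by another's, tail-reduce, and make monic.

G = {v^2 + v, u + v + 1}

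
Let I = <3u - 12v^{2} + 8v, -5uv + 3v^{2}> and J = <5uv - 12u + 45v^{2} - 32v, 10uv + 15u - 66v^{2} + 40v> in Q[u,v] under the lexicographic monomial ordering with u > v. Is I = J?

Yes, the ideals are equal.

For a fixed monomial order, each ideal has a unique reduced Gröbner basis; comparing bases decides equality.
Buchberger on the first generating set:
f_1 = 3u - 12v^{2} + 8v, LT = u.
f_2 = -5uv + 3v^{2}, LT = uv.

S(f_1,f_2): lcm = uv. S = -4v^{3} + \tfrac{49}{15}v^{2}.
  leading term v^{3}: no divisor's leading term divides it; move -4v^{3} to the remainder.
  leading term v^{2}: no divisor's leading term divides it; move \tfrac{49}{15}v^{2} to the remainder.
  remainder -4v^{3} + \tfrac{49}{15}v^{2} ≠ 0; add g_3 = -4v^{3} + \tfrac{49}{15}v^{2} to the basis.

The other S-polynomials (S(f_1,g_3), S(f_2,g_3)) all reduce to 0 modulo the current basis, so we have a Gröbner basis.
Inter-reduce: drop elements whose leading term is divisible by another's, tail-reduce, and make monic.
Reduced Gröbner basis: {u - 4v^{2} + \tfrac{8}{3}v, v^{3} - \tfrac{49}{60}v^{2}}.

Buchberger on the second generating set:
h_1 = 5uv - 12u + 45v^{2} - 32v, LT = uv.
h_2 = 10uv + 15u - 66v^{2} + 40v, LT = uv.

S(h_1,h_2): lcm = uv. S = -\tfrac{39}{10}u + \tfrac{78}{5}v^{2} - \tfrac{52}{5}v.
  leading term u: no divisor's leading term divides it; move -\tfrac{39}{10}u to the remainder.
  leading term v^{2}: no divisor's leading term divides it; move \tfrac{78}{5}v^{2} to the remainder.
  leading term v: no divisor's leading term divides it; move -\tfrac{52}{5}v to the remainder.
  remainder -\tfrac{39}{10}u + \tfrac{78}{5}v^{2} - \tfrac{52}{5}v ≠ 0; add k_3 = -\tfrac{39}{10}u + \tfrac{78}{5}v^{2} - \tfrac{52}{5}v to the basis.

S(h_1,k_3): lcm = uv. S = -\tfrac{12}{5}u + 4v^{3} + \tfrac{19}{3}v^{2} - \tfrac{32}{5}v.
  leading term u: subtract (\tfrac{8}{13})·k_3 from -\tfrac{12}{5}u + 4v^{3} + \tfrac{19}{3}v^{2} - \tfrac{32}{5}v → 4v^{3} - \tfrac{49}{15}v^{2}
  leading term v^{3}: no divisor's leading term divides it; move 4v^{3} to the remainder.
  leading term v^{2}: no divisor's leading term divides it; move -\tfrac{49}{15}v^{2} to the remainder.
  remainder 4v^{3} - \tfrac{49}{15}v^{2} ≠ 0; add k_4 = 4v^{3} - \tfrac{49}{15}v^{2} to the basis.

The other S-polynomials (S(h_2,k_3), S(h_1,k_4), S(h_2,k_4), S(k_3,k_4)) all reduce to 0 modulo the current basis, so we have a Gröbner basis.
Inter-reduce: drop elements whose leading term is divisible by another's, tail-reduce, and make monic.
Reduced Gröbner basis: {u - 4v^{2} + \tfrac{8}{3}v, v^{3} - \tfrac{49}{60}v^{2}}.

These coincide, so the ideals are equal.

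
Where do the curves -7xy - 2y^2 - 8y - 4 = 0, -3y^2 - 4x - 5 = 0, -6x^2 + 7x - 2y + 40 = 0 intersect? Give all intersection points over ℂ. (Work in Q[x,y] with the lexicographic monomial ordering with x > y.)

Compute a lex Gröbner basis by Buchberger's algorithm.
f_1 = -7xy - 2y^2 - 8y - 4, LT = xy.
f_2 = -4x - 3y^2 - 5, LT = x.
f_3 = -6x^2 + 7x - 2y + 40, LT = x^2.

S(f_1,f_2): lcm = xy. S = -3/4y^3 + 2/7y^2 - 3/28y + 4/7.
  leading term y^3: no divisor's leading term divides it; move -3/4y^3 to the remainder.
  leading term y^2: no divisor's leading term divides it; move 2/7y^2 to the remainder.
  leading term y: no divisor's leading term divides it; move -3/28y to the remainder.
  leading term 1: no divisor's leading term divides it; move 4/7 to the remainder.
  remainder -3/4y^3 + 2/7y^2 - 3/28y + 4/7 ≠ 0; add h_4 = -3/4y^3 + 2/7y^2 - 3/28y + 4/7 to the basis.

S(f_1,f_3): lcm = x^2y. S = 2/7xy^2 + 97/42xy + 4/7x - 1/3y^2 + 20/3y.
  leading term xy^2: subtract (-2/49y)·f_1 from 2/7xy^2 + 97/42xy + 4/7x - 1/3y^2 + 20/3y → 97/42xy + 4/7x - 4/49y^3 - 97/147y^2 + 956/147y
  leading term xy: subtract (-97/294)·f_1 from 97/42xy + 4/7x - 4/49y^3 - 97/147y^2 + 956/147y → 4/7x - 4/49y^3 - 194/147y^2 + 568/147y - 194/147
  leading term x: subtract (-1/7)·f_2 from 4/7x - 4/49y^3 - 194/147y^2 + 568/147y - 194/147 → -4/49y^3 - 257/147y^2 + 568/147y - 299/147
  leading term y^3: subtract (16/147)·h_4 from -4/49y^3 - 257/147y^2 + 568/147y - 299/147 → -1831/1029y^2 + 3988/1029y - 719/343
  leading term y^2: no divisor's leading term divides it; move -1831/1029y^2 to the remainder.
  leading term y: no divisor's leading term divides it; move 3988/1029y to the remainder.
  leading term 1: no divisor's leading term divides it; move -719/343 to the remainder.
  remainder -1831/1029y^2 + 3988/1029y - 719/343 ≠ 0; add h_5 = -1831/1029y^2 + 3988/1029y - 719/343 to the basis.

S(f_2,f_3): lcm = x^2. S = 3/4xy^2 + 29/12x - 1/3y + 20/3.
  leading term xy^2: subtract (-3/28y)·f_1 from 3/4xy^2 + 29/12x - 1/3y + 20/3 → 29/12x - 3/14y^3 - 6/7y^2 - 16/21y + 20/3
  leading term x: subtract (-29/48)·f_2 from 29/12x - 3/14y^3 - 6/7y^2 - 16/21y + 20/3 → -3/14y^3 - 299/112y^2 - 16/21y + 175/48
  leading term y^3: subtract (2/7)·h_4 from -3/14y^3 - 299/112y^2 - 16/21y + 175/48 → -2157/784y^2 - 215/294y + 8191/2352
  leading term y^2: subtract (45297/29296)·h_5 from -2157/784y^2 - 215/294y + 8191/2352 → -147733/21972y + 147733/21972
  leading term y: no divisor's leading term divides it; move -147733/21972y to the remainder.
  leading term 1: no divisor's leading term divides it; move 147733/21972 to the remainder.
  remainder -147733/21972y + 147733/21972 ≠ 0; add h_6 = -147733/21972y + 147733/21972 to the basis.

S(f_1,h_4): lcm = xy^3. S = 8/21xy^2 - 1/7xy + 16/21x + 2/7y^4 + 8/7y^3 + 4/7y^2.
  leading term xy^2: subtract (-8/147y)·f_1 from 8/21xy^2 - 1/7xy + 16/21x + 2/7y^4 + 8/7y^3 + 4/7y^2 → -1/7xy + 16/21x + 2/7y^4 + 152/147y^3 + 20/147y^2 - 32/147y
  leading term xy: subtract (1/49)·f_1 from -1/7xy + 16/21x + 2/7y^4 + 152/147y^3 + 20/147y^2 - 32/147y → 16/21x + 2/7y^4 + 152/147y^3 + 26/147y^2 - 8/147y + 4/49
  leading term x: subtract (-4/21)·f_2 from 16/21x + 2/7y^4 + 152/147y^3 + 26/147y^2 - 8/147y + 4/49 → 2/7y^4 + 152/147y^3 - 58/147y^2 - 8/147y - 128/147
  leading term y^4: subtract (-8/21y)·h_4 from 2/7y^4 + 152/147y^3 - 58/147y^2 - 8/147y - 128/147 → 8/7y^3 - 64/147y^2 + 8/49y - 128/147
  leading term y^3: subtract (-32/21)·h_4 from 8/7y^3 - 64/147y^2 + 8/49y - 128/147 → 0
  remainder 0.

S(f_2,h_4): leading monomials are coprime, so the S-polynomial reduces to 0 (Buchberger's first criterion).
S(f_3,h_4): leading monomials are coprime, so the S-polynomial reduces to 0 (Buchberger's first criterion).
S(f_1,h_5): lcm = xy^2. S = 3988/1831xy - 2157/1831x + 2/7y^3 + 8/7y^2 + 4/7y.
  leading term xy: subtract (-3988/12817)·f_1 from 3988/1831xy - 2157/1831x + 2/7y^3 + 8/7y^2 + 4/7y → -2157/1831x + 2/7y^3 + 6672/12817y^2 - 24580/12817y - 15952/12817
  leading term x: subtract (2157/7324)·f_2 from -2157/1831x + 2/7y^3 + 6672/12817y^2 - 24580/12817y - 15952/12817 → 2/7y^3 + 71985/51268y^2 - 24580/12817y + 11687/51268
  leading term y^3: subtract (-8/21)·h_4 from 2/7y^3 + 71985/51268y^2 - 24580/12817y + 11687/51268 → 1628869/1076628y^2 - 175722/89719y + 479795/1076628
  leading term y^2: subtract (-11402083/13410244)·h_5 from 1628869/1076628y^2 - 175722/89719y + 479795/1076628 → 13443703/10057683y - 13443703/10057683
  leading term y: subtract (-364/1831)·h_6 from 13443703/10057683y - 13443703/10057683 → 0
  remainder 0.

S(f_2,h_5): leading monomials are coprime, so the S-polynomial reduces to 0 (Buchberger's first criterion).
S(f_3,h_5): leading monomials are coprime, so the S-polynomial reduces to 0 (Buchberger's first criterion).
S(h_4,h_5): lcm = y^3. S = 69100/38451y^2 - 13268/12817y - 16/21.
  leading term y^2: subtract (-3385900/3352561)·h_5 from 69100/38451y^2 - 13268/12817y - 16/21 → 28955668/10057683y - 28955668/10057683
  leading term y: subtract (-784/1831)·h_6 from 28955668/10057683y - 28955668/10057683 → 0
  remainder 0.

S(f_1,h_6): lcm = xy. S = x + 2/7y^2 + 8/7y + 4/7.
  leading term x: subtract (-1/4)·f_2 from x + 2/7y^2 + 8/7y + 4/7 → -13/28y^2 + 8/7y - 19/28
  leading term y^2: subtract (1911/7324)·h_5 from -13/28y^2 + 8/7y - 19/28 → 241/1831y - 241/1831
  leading term y: subtract (-12/613)·h_6 from 241/1831y - 241/1831 → 0
  remainder 0.

S(f_2,h_6): leading monomials are coprime, so the S-polynomial reduces to 0 (Buchberger's first criterion).
S(f_3,h_6): leading monomials are coprime, so the S-polynomial reduces to 0 (Buchberger's first criterion).
S(h_4,h_6): lcm = y^3. S = 13/21y^2 + 1/7y - 16/21.
  leading term y^2: subtract (-637/1831)·h_5 from 13/21y^2 + 1/7y - 16/21 → 8191/5493y - 8191/5493
  leading term y: subtract (-32764/147733)·h_6 from 8191/5493y - 8191/5493 → 0
  remainder 0.

S(h_5,h_6): lcm = y^2. S = -2157/1831y + 2157/1831.
  leading term y: subtract (25884/147733)·h_6 from -2157/1831y + 2157/1831 → 0
  remainder 0.

Every S-polynomial of the final basis reduces to 0, so we have a Gröbner basis.
Inter-reduce: drop elements whose leading term is divisible by another's, tail-reduce, and make monic.
Reduced Gröbner basis: {x + 2, y - 1}.

From the last basis element, y - 1 = 0, so y takes values in {1}. Each choice, substituted upward through the basis, yields the corresponding point(s) of the solution set.
  y = 1: the earlier basis element becomes x + 2 = 0, giving x = -2 — point (-2, 1).
Substituting each solution back into the original system confirms all equations vanish.

{(-2, 1)}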